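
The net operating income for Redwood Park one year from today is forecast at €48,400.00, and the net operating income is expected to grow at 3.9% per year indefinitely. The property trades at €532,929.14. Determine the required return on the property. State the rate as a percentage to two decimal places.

12.98%

P = D₁/(r − g) ⇒ r = D₁/P + g = €48,400.0000/€532,929.14 + 0.039 = 0.090819 + 0.039 = 0.129819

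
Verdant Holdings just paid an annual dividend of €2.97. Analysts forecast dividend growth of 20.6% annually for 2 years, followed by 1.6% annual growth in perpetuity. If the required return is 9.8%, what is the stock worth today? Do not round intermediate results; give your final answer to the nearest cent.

€51.24

D_1 = 3.58182
D_2 = 4.31967
Terminal value at year 2: TV = D_2×(1+g_2)/(r−g_2) = 4.38879/0.082 = 53.52183
P_0 = D_1/(1+r)^1 + D_2/(1+r)^2 + TV/(1+r)^2
    = 3.26213 + 3.58300 + 44.39420 = 51.23933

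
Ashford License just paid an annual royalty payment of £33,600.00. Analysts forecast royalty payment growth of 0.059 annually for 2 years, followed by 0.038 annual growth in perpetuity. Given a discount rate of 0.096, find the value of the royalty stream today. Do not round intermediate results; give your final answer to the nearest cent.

£625244.48

D_1 = 35582.40000
D_2 = 37681.76160
Terminal value at year 2: TV = D_2×(1+g_2)/(r−g_2) = 39113.66854/0.058 = 674373.59553
P_0 = D_1/(1+r)^1 + D_2/(1+r)^2 + TV/(1+r)^2
    = 32465.69343 + 31369.68006 + 561409.10172 = 625244.47521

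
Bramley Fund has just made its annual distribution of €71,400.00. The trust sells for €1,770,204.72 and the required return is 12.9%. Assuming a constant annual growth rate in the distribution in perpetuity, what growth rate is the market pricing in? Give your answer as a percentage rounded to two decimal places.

P = D₀(1+g)/(r−g) ⇒ P(r−g) = D₀(1+g) ⇒ g(P+D₀) = P·r − D₀
g = (P·r − D₀)/(P + D₀) = (€1,770,204.72×0.129 − €71,400.00) / (€1,770,204.72 + €71,400.00) = 0.085228

8.52%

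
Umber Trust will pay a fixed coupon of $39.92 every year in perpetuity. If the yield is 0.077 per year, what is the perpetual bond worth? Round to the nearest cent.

Level perpetuity: PV = C / r = $39.92 / 0.077 = $518.44

$518.44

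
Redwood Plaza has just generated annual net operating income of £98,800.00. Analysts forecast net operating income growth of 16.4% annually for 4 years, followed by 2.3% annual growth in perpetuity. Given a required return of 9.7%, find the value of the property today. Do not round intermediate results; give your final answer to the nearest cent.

D_1 = 115003.20000
D_2 = 133863.72480
D_3 = 155817.37567
D_4 = 181371.42528
Terminal value at year 4: TV = D_4×(1+g_2)/(r−g_2) = 185542.96806/0.074 = 2507337.40619
P_0 = D_1/(1+r)^1 + D_2/(1+r)^2 + D_3/(1+r)^3 + D_4/(1+r)^4 + TV/(1+r)^4
    = 104834.27530 + 111237.09794 + 118030.97722 + 125239.79716 + 1731355.57420 = 2190697.72182

£2190697.72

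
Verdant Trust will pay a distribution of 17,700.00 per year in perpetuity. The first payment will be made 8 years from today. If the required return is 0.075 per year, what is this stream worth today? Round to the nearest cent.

Value at end of year 7: C / r = 17,700.00 / 0.075 = 236,000.0000
Discount to today: PV = 236,000.0000 / (1 + 0.075)^7 = 236,000.0000 / 1.659049 = 142,250.16

142250.16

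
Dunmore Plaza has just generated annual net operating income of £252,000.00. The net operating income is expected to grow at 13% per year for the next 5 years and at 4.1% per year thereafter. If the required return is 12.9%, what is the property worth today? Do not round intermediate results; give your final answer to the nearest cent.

D_1 = 284760.00000
D_2 = 321778.80000
D_3 = 363610.04400
D_4 = 410879.34972
D_5 = 464293.66518
Terminal value at year 5: TV = D_5×(1+g_2)/(r−g_2) = 483329.70546/0.088 = 5492383.01655
P_0 = D_1/(1+r)^1 + D_2/(1+r)^2 + D_3/(1+r)^3 + D_4/(1+r)^4 + D_5/(1+r)^5 + TV/(1+r)^5
    = 252223.20638 + 252446.61046 + 252670.21242 + 252894.01243 + 253118.01067 + 2994271.01254 = 4257623.06488

£4257623.06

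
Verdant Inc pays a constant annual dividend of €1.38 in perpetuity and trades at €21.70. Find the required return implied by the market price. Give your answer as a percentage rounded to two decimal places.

6.36%

P = C/r ⇒ r = C/P = €1.38/€21.70 = 0.063594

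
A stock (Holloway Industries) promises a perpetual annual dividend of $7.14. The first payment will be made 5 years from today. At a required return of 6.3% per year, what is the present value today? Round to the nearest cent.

Value at end of year 4: C / r = $7.14 / 0.063 = $113.3333
Discount to today: PV = $113.3333 / (1 + 0.063)^4 = $113.3333 / 1.276830 = $88.76

$88.76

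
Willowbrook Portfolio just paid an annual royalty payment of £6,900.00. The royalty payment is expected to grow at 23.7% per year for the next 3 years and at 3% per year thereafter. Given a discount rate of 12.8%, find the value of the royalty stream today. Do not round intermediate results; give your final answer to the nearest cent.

D_1 = 8535.30000
D_2 = 10558.16610
D_3 = 13060.45147
Terminal value at year 3: TV = D_3×(1+g_2)/(r−g_2) = 13452.26501/0.098 = 137268.01030
P_0 = D_1/(1+r)^1 + D_2/(1+r)^2 + D_3/(1+r)^3 + TV/(1+r)^3
    = 7566.75532 + 8297.94001 + 9099.77996 + 95640.54444 = 120605.01972

£120605.02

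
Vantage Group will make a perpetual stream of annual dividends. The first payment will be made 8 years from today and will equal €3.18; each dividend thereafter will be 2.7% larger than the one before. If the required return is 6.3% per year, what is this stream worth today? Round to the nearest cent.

€57.60

Value at end of year 7: C₁ / (r − g) = €3.18 / (0.063 − 0.027) = €88.3333
Discount to today: PV = €88.3333 / (1 + 0.063)^7 = €88.3333 / 1.533673 = €57.60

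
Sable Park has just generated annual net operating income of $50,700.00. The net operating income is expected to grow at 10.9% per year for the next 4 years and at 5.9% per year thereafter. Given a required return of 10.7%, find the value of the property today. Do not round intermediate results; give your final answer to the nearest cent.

D_1 = 56226.30000
D_2 = 62354.96670
D_3 = 69151.65807
D_4 = 76689.18880
Terminal value at year 4: TV = D_4×(1+g_2)/(r−g_2) = 81213.85094/0.048 = 1691955.22790
P_0 = D_1/(1+r)^1 + D_2/(1+r)^2 + D_3/(1+r)^3 + D_4/(1+r)^4 + TV/(1+r)^4
    = 50791.59892 + 50883.36332 + 50975.29352 + 51067.38980 + 1126674.28752 = 1330391.93308

$1330391.93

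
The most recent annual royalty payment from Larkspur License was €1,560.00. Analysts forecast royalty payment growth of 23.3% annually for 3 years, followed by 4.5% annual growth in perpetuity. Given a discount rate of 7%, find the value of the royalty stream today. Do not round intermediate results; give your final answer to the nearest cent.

D_1 = 1923.48000
D_2 = 2371.65084
D_3 = 2924.24549
Terminal value at year 3: TV = D_3×(1+g_2)/(r−g_2) = 3055.83653/0.025 = 122233.46130
P_0 = D_1/(1+r)^1 + D_2/(1+r)^2 + D_3/(1+r)^3 + TV/(1+r)^3
    = 1797.64486 + 2071.49169 + 2387.05538 + 99778.91495 = 106035.10688

€106035.11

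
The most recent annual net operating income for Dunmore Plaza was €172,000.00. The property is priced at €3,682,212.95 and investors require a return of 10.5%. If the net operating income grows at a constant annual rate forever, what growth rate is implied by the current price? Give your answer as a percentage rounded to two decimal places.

P = D₀(1+g)/(r−g) ⇒ P(r−g) = D₀(1+g) ⇒ g(P+D₀) = P·r − D₀
g = (P·r − D₀)/(P + D₀) = (€3,682,212.95×0.105 − €172,000.00) / (€3,682,212.95 + €172,000.00) = 0.055688

5.57%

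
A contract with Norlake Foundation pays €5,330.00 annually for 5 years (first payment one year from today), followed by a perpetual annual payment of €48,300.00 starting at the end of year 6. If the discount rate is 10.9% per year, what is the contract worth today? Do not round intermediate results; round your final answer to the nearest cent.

€283906.26

PV of 5-year annuity: €5,330.00 × [1 − (1+0.109)^−5] / 0.109 = 19748.78581
Perpetuity value at year 5: €48,300.00 / 0.109 = 443119.26606
PV of perpetuity: 443119.26606 / (1+0.109)^5 = 264157.47343
Total PV = 19748.78581 + 264157.47343 = 283906.25924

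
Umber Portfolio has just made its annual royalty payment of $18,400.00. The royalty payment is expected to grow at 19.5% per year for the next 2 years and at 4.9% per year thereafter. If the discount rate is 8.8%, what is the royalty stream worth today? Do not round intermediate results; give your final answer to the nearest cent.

$639451.17

D_1 = 21988.00000
D_2 = 26275.66000
Terminal value at year 2: TV = D_2×(1+g_2)/(r−g_2) = 27563.16734/0.039 = 706747.88051
P_0 = D_1/(1+r)^1 + D_2/(1+r)^2 + TV/(1+r)^2
    = 20209.55882 + 22197.07977 + 597044.53033 = 639451.16893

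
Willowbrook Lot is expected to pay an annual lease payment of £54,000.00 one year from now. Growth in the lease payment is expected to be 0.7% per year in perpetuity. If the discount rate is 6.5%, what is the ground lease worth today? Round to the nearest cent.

£931034.48

Growing perpetuity: P = D₁ / (r − g) = £54,000.0000 / (0.065 − 0.007) = £931,034.48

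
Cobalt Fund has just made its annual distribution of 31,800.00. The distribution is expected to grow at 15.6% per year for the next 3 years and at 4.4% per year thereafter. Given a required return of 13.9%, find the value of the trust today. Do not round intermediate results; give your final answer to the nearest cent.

463623.87

D_1 = 36760.80000
D_2 = 42495.48480
D_3 = 49124.78043
Terminal value at year 3: TV = D_3×(1+g_2)/(r−g_2) = 51286.27077/0.095 = 539855.48176
P_0 = D_1/(1+r)^1 + D_2/(1+r)^2 + D_3/(1+r)^3 + TV/(1+r)^3
    = 32274.62687 + 32756.33771 + 33245.23828 + 365347.67117 = 463623.87403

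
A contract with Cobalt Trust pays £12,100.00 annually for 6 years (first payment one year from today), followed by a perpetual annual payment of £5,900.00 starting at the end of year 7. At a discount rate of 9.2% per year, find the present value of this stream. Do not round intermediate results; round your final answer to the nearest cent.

£91778.06

PV of 6-year annuity: £12,100.00 × [1 − (1+0.092)^−6] / 0.092 = 53957.46854
Perpetuity value at year 6: £5,900.00 / 0.092 = 64130.43478
PV of perpetuity: 64130.43478 / (1+0.092)^6 = 37820.59475
Total PV = 53957.46854 + 37820.59475 = 91778.06329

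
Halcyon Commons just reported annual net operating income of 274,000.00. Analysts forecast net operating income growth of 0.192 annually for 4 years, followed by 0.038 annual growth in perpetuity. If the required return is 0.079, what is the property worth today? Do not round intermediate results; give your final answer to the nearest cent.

D_1 = 326608.00000
D_2 = 389316.73600
D_3 = 464065.54931
D_4 = 553166.13478
Terminal value at year 4: TV = D_4×(1+g_2)/(r−g_2) = 574186.44790/0.041 = 14004547.50979
P_0 = D_1/(1+r)^1 + D_2/(1+r)^2 + D_3/(1+r)^3 + D_4/(1+r)^4 + TV/(1+r)^4
    = 302695.08804 + 334395.31506 + 369415.39903 + 408103.01728 + 10331973.94957 = 11746582.76898

11746582.77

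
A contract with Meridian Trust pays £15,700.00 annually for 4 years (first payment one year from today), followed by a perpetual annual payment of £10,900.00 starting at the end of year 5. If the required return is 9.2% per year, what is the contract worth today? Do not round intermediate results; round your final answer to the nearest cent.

£133960.89

PV of 4-year annuity: £15,700.00 × [1 − (1+0.092)^−4] / 0.092 = 50641.11394
Perpetuity value at year 4: £10,900.00 / 0.092 = 118478.26087
PV of perpetuity: 118478.26087 / (1+0.092)^4 = 83319.78049
Total PV = 50641.11394 + 83319.78049 = 133960.89443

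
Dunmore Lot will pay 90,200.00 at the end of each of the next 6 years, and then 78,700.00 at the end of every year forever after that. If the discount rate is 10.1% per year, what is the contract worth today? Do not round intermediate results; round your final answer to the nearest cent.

PV of 6-year annuity: 90,200.00 × [1 − (1+0.101)^−6] / 0.101 = 391695.95210
Perpetuity value at year 6: 78,700.00 / 0.101 = 779207.92079
PV of perpetuity: 779207.92079 / (1+0.101)^6 = 437451.03132
Total PV = 391695.95210 + 437451.03132 = 829146.98342

829146.98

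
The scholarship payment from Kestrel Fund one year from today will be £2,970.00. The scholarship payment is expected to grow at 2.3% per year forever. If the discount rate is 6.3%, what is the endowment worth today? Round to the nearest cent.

Growing perpetuity: P = D₁ / (r − g) = £2,970.0000 / (0.063 − 0.023) = £74,250.00

£74250.00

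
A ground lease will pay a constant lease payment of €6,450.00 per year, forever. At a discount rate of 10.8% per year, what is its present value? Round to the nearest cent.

Level perpetuity: PV = C / r = €6,450.00 / 0.108 = €59,722.22

€59722.22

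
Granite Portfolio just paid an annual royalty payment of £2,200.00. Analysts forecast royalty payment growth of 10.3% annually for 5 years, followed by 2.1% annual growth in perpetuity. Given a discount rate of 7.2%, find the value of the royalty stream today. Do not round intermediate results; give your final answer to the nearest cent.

£62782.32

D_1 = 2426.60000
D_2 = 2676.53980
D_3 = 2952.22340
D_4 = 3256.30241
D_5 = 3591.70156
Terminal value at year 5: TV = D_5×(1+g_2)/(r−g_2) = 3667.12729/0.051 = 71904.45668
P_0 = D_1/(1+r)^1 + D_2/(1+r)^2 + D_3/(1+r)^3 + D_4/(1+r)^4 + D_5/(1+r)^5 + TV/(1+r)^5
    = 2263.61940 + 2329.07855 + 2396.43063 + 2465.73040 + 2537.03417 + 50790.42913 = 62782.32228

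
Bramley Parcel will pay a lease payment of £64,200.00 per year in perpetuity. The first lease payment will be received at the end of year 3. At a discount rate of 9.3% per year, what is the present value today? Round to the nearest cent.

£577845.53

Value at end of year 2: C / r = £64,200.00 / 0.093 = £690,322.5806
Discount to today: PV = £690,322.5806 / (1 + 0.093)^2 = £690,322.5806 / 1.194649 = £577,845.53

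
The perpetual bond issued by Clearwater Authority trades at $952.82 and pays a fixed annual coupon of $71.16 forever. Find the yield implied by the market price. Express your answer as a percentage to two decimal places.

P = C/r ⇒ r = C/P = $71.16/$952.82 = 0.074684

7.47%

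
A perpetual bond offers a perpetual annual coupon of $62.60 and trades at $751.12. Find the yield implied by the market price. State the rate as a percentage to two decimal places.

P = C/r ⇒ r = C/P = $62.60/$751.12 = 0.083342

8.33%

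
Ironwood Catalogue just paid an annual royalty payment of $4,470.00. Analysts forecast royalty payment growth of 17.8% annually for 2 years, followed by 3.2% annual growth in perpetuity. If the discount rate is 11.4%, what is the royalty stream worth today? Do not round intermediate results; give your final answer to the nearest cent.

$72631.38

D_1 = 5265.66000
D_2 = 6202.94748
Terminal value at year 2: TV = D_2×(1+g_2)/(r−g_2) = 6401.44180/0.082 = 78066.36341
P_0 = D_1/(1+r)^1 + D_2/(1+r)^2 + TV/(1+r)^2
    = 4726.80431 + 4998.36219 + 62906.21679 = 72631.38328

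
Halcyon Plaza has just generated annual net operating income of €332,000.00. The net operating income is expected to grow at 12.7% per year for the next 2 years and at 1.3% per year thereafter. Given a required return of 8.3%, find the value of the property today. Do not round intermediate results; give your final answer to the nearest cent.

D_1 = 374164.00000
D_2 = 421682.82800
Terminal value at year 2: TV = D_2×(1+g_2)/(r−g_2) = 427164.70476/0.07 = 6102352.92520
P_0 = D_1/(1+r)^1 + D_2/(1+r)^2 + TV/(1+r)^2
    = 345488.45799 + 359524.92350 + 5202839.25009 = 5907852.63158

€5907852.63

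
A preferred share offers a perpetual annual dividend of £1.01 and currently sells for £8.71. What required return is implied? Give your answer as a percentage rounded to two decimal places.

11.60%

P = C/r ⇒ r = C/P = £1.01/£8.71 = 0.115959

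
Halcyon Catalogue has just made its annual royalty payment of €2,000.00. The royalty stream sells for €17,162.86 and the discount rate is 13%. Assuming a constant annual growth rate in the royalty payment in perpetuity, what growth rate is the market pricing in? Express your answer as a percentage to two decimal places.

1.21%

P = D₀(1+g)/(r−g) ⇒ P(r−g) = D₀(1+g) ⇒ g(P+D₀) = P·r − D₀
g = (P·r − D₀)/(P + D₀) = (€17,162.86×0.13 − €2,000.00) / (€17,162.86 + €2,000.00) = 0.012064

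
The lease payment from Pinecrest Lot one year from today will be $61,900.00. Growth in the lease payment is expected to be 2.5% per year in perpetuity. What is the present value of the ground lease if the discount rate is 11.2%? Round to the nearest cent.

Growing perpetuity: P = D₁ / (r − g) = $61,900.0000 / (0.112 − 0.025) = $711,494.25

$711494.25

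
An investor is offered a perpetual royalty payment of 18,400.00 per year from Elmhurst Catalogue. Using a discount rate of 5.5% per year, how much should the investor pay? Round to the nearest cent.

Level perpetuity: PV = C / r = 18,400.00 / 0.055 = 334,545.45

334545.45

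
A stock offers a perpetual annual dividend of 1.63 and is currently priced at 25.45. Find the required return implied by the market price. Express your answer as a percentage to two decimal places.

6.40%

P = C/r ⇒ r = C/P = 1.63/25.45 = 0.064047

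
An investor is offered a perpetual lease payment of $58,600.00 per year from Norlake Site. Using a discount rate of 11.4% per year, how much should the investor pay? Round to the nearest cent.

$514035.09

Level perpetuity: PV = C / r = $58,600.00 / 0.114 = $514,035.09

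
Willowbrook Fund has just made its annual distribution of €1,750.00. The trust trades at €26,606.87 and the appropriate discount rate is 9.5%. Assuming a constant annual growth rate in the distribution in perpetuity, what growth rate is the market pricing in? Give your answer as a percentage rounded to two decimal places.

2.74%

P = D₀(1+g)/(r−g) ⇒ P(r−g) = D₀(1+g) ⇒ g(P+D₀) = P·r − D₀
g = (P·r − D₀)/(P + D₀) = (€26,606.87×0.095 − €1,750.00) / (€26,606.87 + €1,750.00) = 0.027424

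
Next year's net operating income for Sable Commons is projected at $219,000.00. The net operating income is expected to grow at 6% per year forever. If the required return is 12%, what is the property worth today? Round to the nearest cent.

Growing perpetuity: P = D₁ / (r − g) = $219,000.0000 / (0.12 − 0.06) = $3,650,000.00

$3650000.00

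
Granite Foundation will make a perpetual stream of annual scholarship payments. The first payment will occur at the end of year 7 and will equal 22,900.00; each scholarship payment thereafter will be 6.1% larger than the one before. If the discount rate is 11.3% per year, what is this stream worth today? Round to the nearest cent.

Value at end of year 6: C₁ / (r − g) = 22,900.00 / (0.113 − 0.061) = 440,384.6154
Discount to today: PV = 440,384.6154 / (1 + 0.113)^6 = 440,384.6154 / 1.900951 = 231,665.39

231665.39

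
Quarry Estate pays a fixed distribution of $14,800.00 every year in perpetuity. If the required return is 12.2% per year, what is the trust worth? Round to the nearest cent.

Level perpetuity: PV = C / r = $14,800.00 / 0.122 = $121,311.48

$121311.48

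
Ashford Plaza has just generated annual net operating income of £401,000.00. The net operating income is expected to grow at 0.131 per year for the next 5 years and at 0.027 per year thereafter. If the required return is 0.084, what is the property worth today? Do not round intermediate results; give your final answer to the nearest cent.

£11214563.76

D_1 = 453531.00000
D_2 = 512943.56100
D_3 = 580139.16749
D_4 = 656137.39843
D_5 = 742091.39763
Terminal value at year 5: TV = D_5×(1+g_2)/(r−g_2) = 762127.86536/0.057 = 13370664.30461
P_0 = D_1/(1+r)^1 + D_2/(1+r)^2 + D_3/(1+r)^3 + D_4/(1+r)^4 + D_5/(1+r)^5 + TV/(1+r)^5
    = 418386.53137 + 436526.90680 + 455453.81143 + 475201.34754 + 495805.09600 + 8933190.06304 = 11214563.75618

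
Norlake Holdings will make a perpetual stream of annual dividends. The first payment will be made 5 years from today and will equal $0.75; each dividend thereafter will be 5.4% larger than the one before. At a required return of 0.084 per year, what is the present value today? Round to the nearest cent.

$18.11

Value at end of year 4: C₁ / (r − g) = $0.75 / (0.084 − 0.054) = $25.0000
Discount to today: PV = $25.0000 / (1 + 0.084)^4 = $25.0000 / 1.380757 = $18.11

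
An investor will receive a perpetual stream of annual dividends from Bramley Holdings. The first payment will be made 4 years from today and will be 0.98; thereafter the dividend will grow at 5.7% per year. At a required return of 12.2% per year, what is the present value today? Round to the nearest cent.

Value at end of year 3: C₁ / (r − g) = 0.98 / (0.122 − 0.057) = 15.0769
Discount to today: PV = 15.0769 / (1 + 0.122)^3 = 15.0769 / 1.412468 = 10.67

10.67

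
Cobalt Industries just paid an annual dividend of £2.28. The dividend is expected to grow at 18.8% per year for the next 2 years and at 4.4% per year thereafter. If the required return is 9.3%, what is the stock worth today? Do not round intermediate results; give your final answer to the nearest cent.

£62.56

D_1 = 2.70864
D_2 = 3.21786
Terminal value at year 2: TV = D_2×(1+g_2)/(r−g_2) = 3.35945/0.049 = 68.56021
P_0 = D_1/(1+r)^1 + D_2/(1+r)^2 + TV/(1+r)^2
    = 2.47817 + 2.69356 + 57.38942 = 62.56115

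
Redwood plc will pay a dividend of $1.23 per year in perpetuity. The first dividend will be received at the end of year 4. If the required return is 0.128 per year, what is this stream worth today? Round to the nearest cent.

$6.70

Value at end of year 3: C / r = $1.23 / 0.128 = $9.6094
Discount to today: PV = $9.6094 / (1 + 0.128)^3 = $9.6094 / 1.435249 = $6.70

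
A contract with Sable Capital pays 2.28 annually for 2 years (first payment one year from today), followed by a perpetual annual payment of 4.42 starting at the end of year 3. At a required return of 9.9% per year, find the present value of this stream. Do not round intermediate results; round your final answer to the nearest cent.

PV of 2-year annuity: 2.28 × [1 − (1+0.099)^−2] / 0.099 = 3.96234
Perpetuity value at year 2: 4.42 / 0.099 = 44.64646
PV of perpetuity: 44.64646 / (1+0.099)^2 = 36.96508
Total PV = 3.96234 + 36.96508 = 40.92742

40.93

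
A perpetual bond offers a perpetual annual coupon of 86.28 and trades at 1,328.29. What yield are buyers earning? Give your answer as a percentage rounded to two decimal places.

P = C/r ⇒ r = C/P = 86.28/1,328.29 = 0.064956

6.50%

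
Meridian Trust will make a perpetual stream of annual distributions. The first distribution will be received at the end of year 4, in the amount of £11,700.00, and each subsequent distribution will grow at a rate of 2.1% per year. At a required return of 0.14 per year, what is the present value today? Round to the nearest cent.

Value at end of year 3: C₁ / (r − g) = £11,700.00 / (0.14 − 0.021) = £98,319.3277
Discount to today: PV = £98,319.3277 / (1 + 0.14)^3 = £98,319.3277 / 1.481544 = £66,362.75

£66362.75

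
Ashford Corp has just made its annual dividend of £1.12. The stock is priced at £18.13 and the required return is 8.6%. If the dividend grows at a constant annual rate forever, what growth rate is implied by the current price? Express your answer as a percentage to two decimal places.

P = D₀(1+g)/(r−g) ⇒ P(r−g) = D₀(1+g) ⇒ g(P+D₀) = P·r − D₀
g = (P·r − D₀)/(P + D₀) = (£18.13×0.086 − £1.12) / (£18.13 + £1.12) = 0.022815

2.28%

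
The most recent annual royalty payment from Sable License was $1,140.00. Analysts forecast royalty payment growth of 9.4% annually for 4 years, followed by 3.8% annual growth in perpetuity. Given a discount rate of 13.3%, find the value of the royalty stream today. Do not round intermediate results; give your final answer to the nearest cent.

D_1 = 1247.16000
D_2 = 1364.39304
D_3 = 1492.64599
D_4 = 1632.95471
Terminal value at year 4: TV = D_4×(1+g_2)/(r−g_2) = 1695.00699/0.095 = 17842.17881
P_0 = D_1/(1+r)^1 + D_2/(1+r)^2 + D_3/(1+r)^3 + D_4/(1+r)^4 + TV/(1+r)^4
    = 1100.75905 + 1062.86884 + 1026.28289 + 990.95629 + 10827.50139 = 15008.36846

$15008.37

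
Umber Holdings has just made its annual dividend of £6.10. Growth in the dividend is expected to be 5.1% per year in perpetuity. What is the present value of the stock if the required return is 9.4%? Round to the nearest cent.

£149.10

D₁ = D₀ × (1 + g) = £6.10 × 1.051 = £6.4111
Growing perpetuity: P = D₁ / (r − g) = £6.4111 / (0.094 − 0.051) = £149.10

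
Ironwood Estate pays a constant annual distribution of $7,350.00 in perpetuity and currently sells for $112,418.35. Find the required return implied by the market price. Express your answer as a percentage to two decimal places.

P = C/r ⇒ r = C/P = $7,350.00/$112,418.35 = 0.065381

6.54%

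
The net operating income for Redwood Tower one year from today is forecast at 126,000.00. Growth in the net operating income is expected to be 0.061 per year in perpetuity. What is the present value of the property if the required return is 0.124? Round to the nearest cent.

Growing perpetuity: P = D₁ / (r − g) = 126,000.0000 / (0.124 − 0.061) = 2,000,000.00

2000000.00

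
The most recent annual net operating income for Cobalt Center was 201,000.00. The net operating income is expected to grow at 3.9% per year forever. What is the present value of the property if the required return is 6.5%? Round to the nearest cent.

D₁ = D₀ × (1 + g) = 201,000.00 × 1.039 = 208,839.0000
Growing perpetuity: P = D₁ / (r − g) = 208,839.0000 / (0.065 − 0.039) = 8,032,269.23

8032269.23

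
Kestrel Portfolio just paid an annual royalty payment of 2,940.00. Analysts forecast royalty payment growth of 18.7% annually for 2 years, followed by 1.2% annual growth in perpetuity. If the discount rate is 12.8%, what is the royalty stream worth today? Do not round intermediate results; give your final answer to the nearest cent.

D_1 = 3489.78000
D_2 = 4142.36886
Terminal value at year 2: TV = D_2×(1+g_2)/(r−g_2) = 4192.07729/0.116 = 36138.59730
P_0 = D_1/(1+r)^1 + D_2/(1+r)^2 + TV/(1+r)^2
    = 3093.77660 + 3255.59647 + 28402.27266 = 34751.64573

34751.65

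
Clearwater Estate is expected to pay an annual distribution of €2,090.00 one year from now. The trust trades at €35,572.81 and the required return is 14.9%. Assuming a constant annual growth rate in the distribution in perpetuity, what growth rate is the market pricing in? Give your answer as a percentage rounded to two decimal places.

9.02%

P = D₁/(r−g) ⇒ g = r − D₁/P = 0.149 − €2,090.00/€35,572.81 = 0.090247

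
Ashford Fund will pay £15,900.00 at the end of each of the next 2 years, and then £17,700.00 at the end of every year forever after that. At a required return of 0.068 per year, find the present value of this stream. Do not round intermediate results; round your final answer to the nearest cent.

PV of 2-year annuity: £15,900.00 × [1 − (1+0.068)^−2] / 0.068 = 28827.37870
Perpetuity value at year 2: £17,700.00 / 0.068 = 260294.11765
PV of perpetuity: 260294.11765 / (1+0.068)^2 = 228203.26212
Total PV = 28827.37870 + 228203.26212 = 257030.64081

£257030.64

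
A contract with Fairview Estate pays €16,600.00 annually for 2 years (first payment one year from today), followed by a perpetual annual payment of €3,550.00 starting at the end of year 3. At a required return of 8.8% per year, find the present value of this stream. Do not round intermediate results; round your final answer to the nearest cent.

PV of 2-year annuity: €16,600.00 × [1 − (1+0.088)^−2] / 0.088 = 29280.65528
Perpetuity value at year 2: €3,550.00 / 0.088 = 40340.90909
PV of perpetuity: 40340.90909 / (1+0.088)^2 = 34079.08221
Total PV = 29280.65528 + 34079.08221 = 63359.73749

€63359.74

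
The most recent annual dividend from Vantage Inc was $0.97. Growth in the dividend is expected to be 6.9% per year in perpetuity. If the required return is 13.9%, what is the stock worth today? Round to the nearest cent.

$14.81

D₁ = D₀ × (1 + g) = $0.97 × 1.069 = $1.0369
Growing perpetuity: P = D₁ / (r − g) = $1.0369 / (0.139 − 0.069) = $14.81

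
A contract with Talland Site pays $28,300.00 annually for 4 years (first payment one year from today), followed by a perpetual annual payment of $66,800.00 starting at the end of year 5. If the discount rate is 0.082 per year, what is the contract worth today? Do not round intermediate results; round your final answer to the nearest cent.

$687682.89

PV of 4-year annuity: $28,300.00 × [1 − (1+0.082)^−4] / 0.082 = 93317.42053
Perpetuity value at year 4: $66,800.00 / 0.082 = 814634.14634
PV of perpetuity: 814634.14634 / (1+0.082)^4 = 594365.46468
Total PV = 93317.42053 + 594365.46468 = 687682.88520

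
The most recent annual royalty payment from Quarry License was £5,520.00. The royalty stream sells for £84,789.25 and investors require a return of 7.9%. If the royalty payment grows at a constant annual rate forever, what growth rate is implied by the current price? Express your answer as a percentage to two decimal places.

1.30%

P = D₀(1+g)/(r−g) ⇒ P(r−g) = D₀(1+g) ⇒ g(P+D₀) = P·r − D₀
g = (P·r − D₀)/(P + D₀) = (£84,789.25×0.079 − £5,520.00) / (£84,789.25 + £5,520.00) = 0.013048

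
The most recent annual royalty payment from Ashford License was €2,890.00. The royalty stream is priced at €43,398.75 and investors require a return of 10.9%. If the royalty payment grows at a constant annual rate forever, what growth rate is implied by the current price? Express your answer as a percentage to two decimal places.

3.98%

P = D₀(1+g)/(r−g) ⇒ P(r−g) = D₀(1+g) ⇒ g(P+D₀) = P·r − D₀
g = (P·r − D₀)/(P + D₀) = (€43,398.75×0.109 − €2,890.00) / (€43,398.75 + €2,890.00) = 0.039760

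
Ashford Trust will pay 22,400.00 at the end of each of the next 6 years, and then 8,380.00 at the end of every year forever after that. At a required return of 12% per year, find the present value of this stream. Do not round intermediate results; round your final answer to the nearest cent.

PV of 6-year annuity: 22,400.00 × [1 − (1+0.12)^−6] / 0.12 = 92095.52405
Perpetuity value at year 6: 8,380.00 / 0.12 = 69833.33333
PV of perpetuity: 69833.33333 / (1+0.12)^6 = 35379.73996
Total PV = 92095.52405 + 35379.73996 = 127475.26401

127475.26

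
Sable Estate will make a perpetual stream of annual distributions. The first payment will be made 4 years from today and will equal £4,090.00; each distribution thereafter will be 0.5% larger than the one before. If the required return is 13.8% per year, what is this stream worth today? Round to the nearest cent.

Value at end of year 3: C₁ / (r − g) = £4,090.00 / (0.138 − 0.005) = £30,751.8797
Discount to today: PV = £30,751.8797 / (1 + 0.138)^3 = £30,751.8797 / 1.473760 = £20,866.27

£20866.27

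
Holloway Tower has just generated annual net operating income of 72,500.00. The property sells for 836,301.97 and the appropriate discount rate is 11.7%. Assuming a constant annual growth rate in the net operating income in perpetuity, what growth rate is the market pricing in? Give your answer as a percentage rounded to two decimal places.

P = D₀(1+g)/(r−g) ⇒ P(r−g) = D₀(1+g) ⇒ g(P+D₀) = P·r − D₀
g = (P·r − D₀)/(P + D₀) = (836,301.97×0.117 − 72,500.00) / (836,301.97 + 72,500.00) = 0.027891

2.79%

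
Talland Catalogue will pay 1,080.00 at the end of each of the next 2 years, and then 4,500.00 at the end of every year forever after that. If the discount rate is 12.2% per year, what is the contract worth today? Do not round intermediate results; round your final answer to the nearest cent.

PV of 2-year annuity: 1,080.00 × [1 − (1+0.122)^−2] / 0.122 = 1820.46956
Perpetuity value at year 2: 4,500.00 / 0.122 = 36885.24590
PV of perpetuity: 36885.24590 / (1+0.122)^2 = 29299.95607
Total PV = 1820.46956 + 29299.95607 = 31120.42563

31120.43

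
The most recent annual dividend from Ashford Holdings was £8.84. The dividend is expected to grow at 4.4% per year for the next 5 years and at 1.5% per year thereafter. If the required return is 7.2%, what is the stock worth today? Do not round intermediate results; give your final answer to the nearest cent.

D_1 = 9.22896
D_2 = 9.63503
D_3 = 10.05898
D_4 = 10.50157
D_5 = 10.96364
Terminal value at year 5: TV = D_5×(1+g_2)/(r−g_2) = 11.12809/0.057 = 195.22973
P_0 = D_1/(1+r)^1 + D_2/(1+r)^2 + D_3/(1+r)^3 + D_4/(1+r)^4 + D_5/(1+r)^5 + TV/(1+r)^5
    = 8.60910 + 8.38424 + 8.16525 + 7.95198 + 7.74428 + 137.90246 = 178.75731

£178.76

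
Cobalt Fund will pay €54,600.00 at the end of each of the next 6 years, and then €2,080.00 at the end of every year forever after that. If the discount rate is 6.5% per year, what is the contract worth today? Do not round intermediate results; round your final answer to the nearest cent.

PV of 6-year annuity: €54,600.00 × [1 − (1+0.065)^−6] / 0.065 = 264319.34021
Perpetuity value at year 6: €2,080.00 / 0.065 = 32000.00000
PV of perpetuity: 32000.00000 / (1+0.065)^6 = 21930.69180
Total PV = 264319.34021 + 21930.69180 = 286250.03201

€286250.03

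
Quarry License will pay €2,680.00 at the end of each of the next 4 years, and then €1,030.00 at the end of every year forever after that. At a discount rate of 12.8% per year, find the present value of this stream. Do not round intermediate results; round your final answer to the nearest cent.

€12975.22

PV of 4-year annuity: €2,680.00 × [1 − (1+0.128)^−4] / 0.128 = 8004.82315
Perpetuity value at year 4: €1,030.00 / 0.128 = 8046.87500
PV of perpetuity: 8046.87500 / (1+0.128)^4 = 4970.39446
Total PV = 8004.82315 + 4970.39446 = 12975.21761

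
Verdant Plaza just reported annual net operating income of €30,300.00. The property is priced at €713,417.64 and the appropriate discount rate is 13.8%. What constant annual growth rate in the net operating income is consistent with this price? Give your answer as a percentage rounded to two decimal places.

9.16%

P = D₀(1+g)/(r−g) ⇒ P(r−g) = D₀(1+g) ⇒ g(P+D₀) = P·r − D₀
g = (P·r − D₀)/(P + D₀) = (€713,417.64×0.138 − €30,300.00) / (€713,417.64 + €30,300.00) = 0.091636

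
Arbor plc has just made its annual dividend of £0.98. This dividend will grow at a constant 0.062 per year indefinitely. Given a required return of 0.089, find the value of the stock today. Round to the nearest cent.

£38.55

D₁ = D₀ × (1 + g) = £0.98 × 1.062 = £1.0408
Growing perpetuity: P = D₁ / (r − g) = £1.0408 / (0.089 − 0.062) = £38.55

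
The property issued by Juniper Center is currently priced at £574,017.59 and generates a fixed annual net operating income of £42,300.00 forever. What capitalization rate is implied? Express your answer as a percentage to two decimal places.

P = C/r ⇒ r = C/P = £42,300.00/£574,017.59 = 0.073691

7.37%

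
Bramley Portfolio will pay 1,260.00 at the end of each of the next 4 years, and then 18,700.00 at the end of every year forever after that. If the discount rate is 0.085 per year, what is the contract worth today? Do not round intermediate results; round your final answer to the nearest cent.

162873.59

PV of 4-year annuity: 1,260.00 × [1 − (1+0.085)^−4] / 0.085 = 4127.25179
Perpetuity value at year 4: 18,700.00 / 0.085 = 220000.00000
PV of perpetuity: 220000.00000 / (1+0.085)^4 = 158746.34254
Total PV = 4127.25179 + 158746.34254 = 162873.59433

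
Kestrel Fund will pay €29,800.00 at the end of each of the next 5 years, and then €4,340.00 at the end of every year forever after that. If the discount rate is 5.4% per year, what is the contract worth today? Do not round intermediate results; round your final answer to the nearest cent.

€189390.60

PV of 5-year annuity: €29,800.00 × [1 − (1+0.054)^−5] / 0.054 = 127604.19743
Perpetuity value at year 5: €4,340.00 / 0.054 = 80370.37037
PV of perpetuity: 80370.37037 / (1+0.054)^5 = 61786.40336
Total PV = 127604.19743 + 61786.40336 = 189390.60079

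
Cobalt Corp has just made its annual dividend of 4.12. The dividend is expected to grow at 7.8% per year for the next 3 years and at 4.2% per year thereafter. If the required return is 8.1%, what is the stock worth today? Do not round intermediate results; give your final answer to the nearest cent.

121.46

D_1 = 4.44136
D_2 = 4.78779
D_3 = 5.16123
Terminal value at year 3: TV = D_3×(1+g_2)/(r−g_2) = 5.37801/0.039 = 137.89757
P_0 = D_1/(1+r)^1 + D_2/(1+r)^2 + D_3/(1+r)^3 + TV/(1+r)^3
    = 4.10857 + 4.09716 + 4.08579 + 109.16402 = 121.45555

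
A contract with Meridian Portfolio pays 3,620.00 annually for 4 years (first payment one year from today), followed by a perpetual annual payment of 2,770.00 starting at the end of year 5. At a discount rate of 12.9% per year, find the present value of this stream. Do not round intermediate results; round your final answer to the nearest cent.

24006.43

PV of 4-year annuity: 3,620.00 × [1 − (1+0.129)^−4] / 0.129 = 10789.99708
Perpetuity value at year 4: 2,770.00 / 0.129 = 21472.86822
PV of perpetuity: 21472.86822 / (1+0.129)^4 = 13216.43399
Total PV = 10789.99708 + 13216.43399 = 24006.43107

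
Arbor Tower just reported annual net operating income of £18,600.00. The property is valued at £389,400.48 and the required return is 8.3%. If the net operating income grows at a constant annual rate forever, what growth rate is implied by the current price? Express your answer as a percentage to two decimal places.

3.36%

P = D₀(1+g)/(r−g) ⇒ P(r−g) = D₀(1+g) ⇒ g(P+D₀) = P·r − D₀
g = (P·r − D₀)/(P + D₀) = (£389,400.48×0.083 − £18,600.00) / (£389,400.48 + £18,600.00) = 0.033628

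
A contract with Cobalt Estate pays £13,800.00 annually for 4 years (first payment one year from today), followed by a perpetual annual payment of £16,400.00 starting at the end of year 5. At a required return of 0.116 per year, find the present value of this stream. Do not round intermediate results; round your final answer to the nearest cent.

PV of 4-year annuity: £13,800.00 × [1 − (1+0.116)^−4] / 0.116 = 42270.99988
Perpetuity value at year 4: £16,400.00 / 0.116 = 141379.31034
PV of perpetuity: 141379.31034 / (1+0.116)^4 = 91144.20904
Total PV = 42270.99988 + 91144.20904 = 133415.20892

£133415.21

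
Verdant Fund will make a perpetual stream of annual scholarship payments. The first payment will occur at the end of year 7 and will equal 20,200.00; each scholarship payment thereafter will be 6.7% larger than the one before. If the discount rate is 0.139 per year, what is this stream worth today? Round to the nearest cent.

128492.13

Value at end of year 6: C₁ / (r − g) = 20,200.00 / (0.139 − 0.067) = 280,555.5556
Discount to today: PV = 280,555.5556 / (1 + 0.139)^6 = 280,555.5556 / 2.183445 = 128,492.13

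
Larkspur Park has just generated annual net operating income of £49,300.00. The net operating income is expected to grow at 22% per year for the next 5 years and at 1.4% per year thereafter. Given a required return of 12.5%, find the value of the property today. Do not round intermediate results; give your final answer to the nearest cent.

D_1 = 60146.00000
D_2 = 73378.12000
D_3 = 89521.30640
D_4 = 109215.99381
D_5 = 133243.51245
Terminal value at year 5: TV = D_5×(1+g_2)/(r−g_2) = 135108.92162/0.111 = 1217197.49207
P_0 = D_1/(1+r)^1 + D_2/(1+r)^2 + D_3/(1+r)^3 + D_4/(1+r)^4 + D_5/(1+r)^5 + TV/(1+r)^5
    = 53463.11111 + 57977.77383 + 62873.67473 + 68183.00726 + 73940.68343 + 675458.13511 = 991896.38547

£991896.39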